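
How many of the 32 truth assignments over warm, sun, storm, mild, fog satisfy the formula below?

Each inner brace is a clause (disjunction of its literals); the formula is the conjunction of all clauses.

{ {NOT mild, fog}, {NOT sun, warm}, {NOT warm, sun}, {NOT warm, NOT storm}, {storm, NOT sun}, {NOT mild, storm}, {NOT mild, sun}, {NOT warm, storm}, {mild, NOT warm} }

There are 2^5 = 32 truth assignments over (warm, sun, storm, mild, fog).
Split on warm. With warm = true, the clauses containing warm are satisfied and NOT warm drops from the rest; 0 of the 2^4 = 16 assignments to the other variables satisfy what remains.
With warm = false, by the same count on the reduced clause set, 4 assignments work.
(One model: warm=F, sun=F, storm=F, mild=F, fog=F.)
Total: 0 + 4 = 4.

4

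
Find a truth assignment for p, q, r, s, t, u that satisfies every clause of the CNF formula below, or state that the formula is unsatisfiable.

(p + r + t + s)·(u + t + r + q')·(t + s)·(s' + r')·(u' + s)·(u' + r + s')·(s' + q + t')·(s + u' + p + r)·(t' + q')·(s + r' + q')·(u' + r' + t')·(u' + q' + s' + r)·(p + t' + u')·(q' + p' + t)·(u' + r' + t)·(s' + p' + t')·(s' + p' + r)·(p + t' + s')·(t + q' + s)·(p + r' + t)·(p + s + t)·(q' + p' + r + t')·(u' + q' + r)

p: 0; q: 0; r: 0; s: 1; t: 0; u: 0

Case t = 0:
From the singleton clause (s), s = 1.
From the singleton clause (r'), r = 0.
From the singleton clause (u'), u = 0.
From the singleton clause (q'), q = 0.
From the singleton clause (p'), p = 0.
All clauses are satisfied.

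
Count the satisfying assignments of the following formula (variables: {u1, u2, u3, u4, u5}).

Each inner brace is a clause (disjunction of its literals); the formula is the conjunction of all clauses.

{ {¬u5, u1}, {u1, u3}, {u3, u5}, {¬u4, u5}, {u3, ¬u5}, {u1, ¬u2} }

7

There are 2^5 = 32 truth assignments over (u1, u2, u3, u4, u5).
Split on u5. With u5 = True, the clauses containing u5 are satisfied and ¬u5 drops from the rest; 4 of the 2^4 = 16 assignments to the other variables satisfy what remains.
With u5 = False, by the same count on the reduced clause set, 3 assignments work.
Total: 4 + 3 = 7.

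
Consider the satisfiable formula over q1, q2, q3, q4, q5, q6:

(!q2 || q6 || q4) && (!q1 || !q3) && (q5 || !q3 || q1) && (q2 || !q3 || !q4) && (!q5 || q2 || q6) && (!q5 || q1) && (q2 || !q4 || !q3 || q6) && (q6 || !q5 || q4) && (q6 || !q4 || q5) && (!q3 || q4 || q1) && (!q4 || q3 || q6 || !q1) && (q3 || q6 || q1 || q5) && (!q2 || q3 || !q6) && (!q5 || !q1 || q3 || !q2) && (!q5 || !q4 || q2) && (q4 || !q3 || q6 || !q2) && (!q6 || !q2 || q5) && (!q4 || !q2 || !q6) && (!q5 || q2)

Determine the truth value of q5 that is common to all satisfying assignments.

False

Suppose q5 = true.
From the singleton clause (q1), q1 = true.
From the singleton clause (!q3), q3 = false.
From the singleton clause (!q2), q2 = false.
Now (q2) is unsatisfied and unit — conflict.
So every satisfying assignment has q5 = False.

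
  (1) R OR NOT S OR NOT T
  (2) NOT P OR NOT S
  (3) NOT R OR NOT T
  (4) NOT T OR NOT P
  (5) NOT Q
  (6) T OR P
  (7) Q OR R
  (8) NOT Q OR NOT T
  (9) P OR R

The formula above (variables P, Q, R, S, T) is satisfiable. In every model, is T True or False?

Suppose T = true.
(NOT R) alone gives R = false.
(NOT S) alone gives S = false.
(NOT P) alone gives P = false.
Now (P) is unsatisfied and unit — conflict.
So every satisfying assignment has T = False.

False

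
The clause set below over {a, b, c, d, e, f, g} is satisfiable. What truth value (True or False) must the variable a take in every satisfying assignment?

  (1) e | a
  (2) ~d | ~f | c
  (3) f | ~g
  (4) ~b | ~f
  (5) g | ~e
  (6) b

True

Suppose a = 0.
The clause (e) is unit, so e = 1.
The clause (g) is unit, so g = 1.
The clause (f) is unit, so f = 1.
The clause (~b) is unit, so b = 0.
That conflicts with the unit clause (b).
So every satisfying assignment has a = True.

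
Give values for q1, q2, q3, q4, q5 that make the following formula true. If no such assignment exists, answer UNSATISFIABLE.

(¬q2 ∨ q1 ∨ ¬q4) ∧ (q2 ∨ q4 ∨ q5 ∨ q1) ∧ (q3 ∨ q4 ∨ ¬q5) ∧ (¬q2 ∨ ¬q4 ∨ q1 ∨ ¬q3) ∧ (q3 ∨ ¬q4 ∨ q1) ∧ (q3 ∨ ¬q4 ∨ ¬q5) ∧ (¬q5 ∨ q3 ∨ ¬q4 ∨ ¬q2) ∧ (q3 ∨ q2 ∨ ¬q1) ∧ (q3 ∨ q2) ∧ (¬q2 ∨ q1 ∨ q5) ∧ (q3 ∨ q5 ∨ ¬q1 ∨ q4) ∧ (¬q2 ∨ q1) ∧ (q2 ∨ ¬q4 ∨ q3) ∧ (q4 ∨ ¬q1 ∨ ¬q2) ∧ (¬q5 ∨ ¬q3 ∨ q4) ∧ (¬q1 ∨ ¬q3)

q1: False; q2: False; q3: True; q4: True; q5: False

Try q3 = True.
The clause (¬q1) is unit, so q1 = False.
The clause (¬q2) is unit, so q2 = False.
Try q4 = True.
All clauses hold; q5 can take either value.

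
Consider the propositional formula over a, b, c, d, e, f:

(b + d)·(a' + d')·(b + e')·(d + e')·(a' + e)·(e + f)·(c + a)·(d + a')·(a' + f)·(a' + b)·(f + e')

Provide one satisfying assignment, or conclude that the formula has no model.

a ↦ 0, b ↦ 1, c ↦ 1, d ↦ 0, e ↦ 0, f ↦ 1

Suppose b = 1.
Suppose a = 0.
The clause (c) is unit, so c = 1.
Suppose d = 0.
The clause (e') is unit, so e = 0.
The clause (f) is unit, so f = 1.
Every clause now holds.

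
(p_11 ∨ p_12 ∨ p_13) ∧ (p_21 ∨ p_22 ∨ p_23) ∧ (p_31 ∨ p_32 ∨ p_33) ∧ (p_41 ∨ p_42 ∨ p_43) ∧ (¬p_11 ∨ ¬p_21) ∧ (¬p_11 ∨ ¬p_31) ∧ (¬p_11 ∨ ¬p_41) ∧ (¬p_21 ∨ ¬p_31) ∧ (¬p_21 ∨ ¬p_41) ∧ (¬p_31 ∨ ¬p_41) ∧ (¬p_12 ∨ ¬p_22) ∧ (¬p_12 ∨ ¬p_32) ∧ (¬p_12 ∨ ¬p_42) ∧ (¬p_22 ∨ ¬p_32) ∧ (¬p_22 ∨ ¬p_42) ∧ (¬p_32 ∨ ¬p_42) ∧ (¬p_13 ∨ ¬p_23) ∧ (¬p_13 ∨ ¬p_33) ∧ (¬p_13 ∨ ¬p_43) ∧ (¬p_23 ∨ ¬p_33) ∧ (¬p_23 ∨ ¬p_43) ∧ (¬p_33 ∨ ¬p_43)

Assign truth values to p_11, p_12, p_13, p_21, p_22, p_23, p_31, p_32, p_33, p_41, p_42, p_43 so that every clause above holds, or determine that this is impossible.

Branch on p_11: set p_11 = False.
Branch on p_12: set p_12 = True.
Unit clause (¬p_22) forces p_22 = False.
Unit clause (¬p_32) forces p_32 = False.
Unit clause (¬p_42) forces p_42 = False.
Branch on p_21: set p_21 = True.
Unit clause (¬p_31) forces p_31 = False.
Unit clause (p_33) forces p_33 = True.
Unit clause (¬p_41) forces p_41 = False.
Unit clause (p_43) forces p_43 = True.
But (¬p_43) is also a unit clause — contradiction.
So p_21 must be the other value — set p_21 = False.
Unit clause (p_23) forces p_23 = True.
Unit clause (¬p_13) forces p_13 = False.
Unit clause (¬p_33) forces p_33 = False.
Unit clause (p_31) forces p_31 = True.
Unit clause (¬p_41) forces p_41 = False.
Unit clause (p_43) forces p_43 = True.
But (¬p_43) is also a unit clause — contradiction.
Both values of p_21 lead to a conflict.
So p_12 must be the other value — set p_12 = False.
Unit clause (p_13) forces p_13 = True.
Unit clause (¬p_23) forces p_23 = False.
Unit clause (¬p_33) forces p_33 = False.
Unit clause (¬p_43) forces p_43 = False.
Branch on p_21: set p_21 = True.
Unit clause (¬p_31) forces p_31 = False.
Unit clause (p_32) forces p_32 = True.
Unit clause (¬p_41) forces p_41 = False.
Unit clause (p_42) forces p_42 = True.
But (¬p_42) is also a unit clause — contradiction.
So p_21 must be the other value — set p_21 = False.
Unit clause (p_22) forces p_22 = True.
Unit clause (¬p_32) forces p_32 = False.
Unit clause (p_31) forces p_31 = True.
Unit clause (¬p_41) forces p_41 = False.
Unit clause (p_42) forces p_42 = True.
But (¬p_42) is also a unit clause — contradiction.
Both values of p_21 lead to a conflict.
Both values of p_12 lead to a conflict.
So p_11 must be the other value — set p_11 = True.
Unit clause (¬p_21) forces p_21 = False.
Unit clause (¬p_31) forces p_31 = False.
Unit clause (¬p_41) forces p_41 = False.
Branch on p_22: set p_22 = True.
Unit clause (¬p_12) forces p_12 = False.
Unit clause (¬p_32) forces p_32 = False.
Unit clause (p_33) forces p_33 = True.
Unit clause (¬p_42) forces p_42 = False.
Unit clause (p_43) forces p_43 = True.
But (¬p_43) is also a unit clause — contradiction.
So p_22 must be the other value — set p_22 = False.
Unit clause (p_23) forces p_23 = True.
Unit clause (¬p_13) forces p_13 = False.
Unit clause (¬p_33) forces p_33 = False.
Unit clause (p_32) forces p_32 = True.
Unit clause (¬p_12) forces p_12 = False.
Unit clause (¬p_42) forces p_42 = False.
Unit clause (p_43) forces p_43 = True.
But (¬p_43) is also a unit clause — contradiction.
Both values of p_22 lead to a conflict.
Both values of p_11 lead to a conflict.

UNSATISFIABLE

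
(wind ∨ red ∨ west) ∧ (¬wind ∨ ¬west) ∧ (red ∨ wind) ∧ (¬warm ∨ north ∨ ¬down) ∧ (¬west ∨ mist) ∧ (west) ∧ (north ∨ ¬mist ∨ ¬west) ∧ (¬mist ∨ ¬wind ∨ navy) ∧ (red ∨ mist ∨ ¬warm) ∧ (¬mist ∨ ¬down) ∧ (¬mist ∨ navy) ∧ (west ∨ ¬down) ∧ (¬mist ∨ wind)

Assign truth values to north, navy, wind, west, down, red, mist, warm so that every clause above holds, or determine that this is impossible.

From the singleton clause (west), west = True.
From the singleton clause (¬wind), wind = False.
From the singleton clause (red), red = True.
From the singleton clause (mist), mist = True.
Now (¬mist) is unsatisfied and unit — conflict.

UNSATISFIABLE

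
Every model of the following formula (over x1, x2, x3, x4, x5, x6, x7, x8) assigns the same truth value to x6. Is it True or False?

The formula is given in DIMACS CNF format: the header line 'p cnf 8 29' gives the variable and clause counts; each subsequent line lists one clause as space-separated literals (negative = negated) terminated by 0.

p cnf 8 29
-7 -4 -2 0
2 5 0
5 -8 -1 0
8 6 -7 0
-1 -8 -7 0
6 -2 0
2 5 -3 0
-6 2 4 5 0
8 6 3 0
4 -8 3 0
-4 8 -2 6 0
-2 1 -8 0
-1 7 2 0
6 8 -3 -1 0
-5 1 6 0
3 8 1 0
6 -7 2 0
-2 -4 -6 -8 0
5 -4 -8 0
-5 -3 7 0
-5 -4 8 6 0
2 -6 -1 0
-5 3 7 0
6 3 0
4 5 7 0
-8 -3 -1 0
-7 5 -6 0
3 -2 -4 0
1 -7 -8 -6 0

True

Suppose x6 = False.
From the singleton clause (¬x2), x2 = False.
From the singleton clause (x5), x5 = True.
From the singleton clause (x1), x1 = True.
From the singleton clause (x7), x7 = True.
But (¬x7) is also a unit clause — contradiction.
So every satisfying assignment has x6 = True.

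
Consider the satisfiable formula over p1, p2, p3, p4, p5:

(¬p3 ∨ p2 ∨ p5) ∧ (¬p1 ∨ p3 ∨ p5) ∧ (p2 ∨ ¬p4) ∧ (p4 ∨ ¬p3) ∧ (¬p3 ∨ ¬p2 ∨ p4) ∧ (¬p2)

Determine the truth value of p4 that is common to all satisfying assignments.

False

Suppose p4 = True.
(p2) alone gives p2 = True.
But (¬p2) is also a unit clause — contradiction.
So every satisfying assignment has p4 = False.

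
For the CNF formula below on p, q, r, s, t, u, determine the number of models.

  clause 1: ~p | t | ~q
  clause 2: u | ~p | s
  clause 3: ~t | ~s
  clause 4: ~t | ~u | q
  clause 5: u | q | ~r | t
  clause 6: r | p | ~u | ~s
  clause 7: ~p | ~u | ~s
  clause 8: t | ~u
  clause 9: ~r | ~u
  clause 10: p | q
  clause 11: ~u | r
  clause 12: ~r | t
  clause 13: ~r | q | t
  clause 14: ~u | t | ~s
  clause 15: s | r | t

4

There are 2^6 = 64 truth assignments over (p, q, r, s, t, u).
Split on t. With t = 1, the clauses containing t are satisfied and ~t drops from the rest; 2 of the 2^5 = 32 assignments to the other variables satisfy what remains.
With t = 0, by the same count on the reduced clause set, 2 assignments work.
(One model: p=F, q=T, r=F, s=F, t=T, u=F.)
Total: 2 + 2 = 4.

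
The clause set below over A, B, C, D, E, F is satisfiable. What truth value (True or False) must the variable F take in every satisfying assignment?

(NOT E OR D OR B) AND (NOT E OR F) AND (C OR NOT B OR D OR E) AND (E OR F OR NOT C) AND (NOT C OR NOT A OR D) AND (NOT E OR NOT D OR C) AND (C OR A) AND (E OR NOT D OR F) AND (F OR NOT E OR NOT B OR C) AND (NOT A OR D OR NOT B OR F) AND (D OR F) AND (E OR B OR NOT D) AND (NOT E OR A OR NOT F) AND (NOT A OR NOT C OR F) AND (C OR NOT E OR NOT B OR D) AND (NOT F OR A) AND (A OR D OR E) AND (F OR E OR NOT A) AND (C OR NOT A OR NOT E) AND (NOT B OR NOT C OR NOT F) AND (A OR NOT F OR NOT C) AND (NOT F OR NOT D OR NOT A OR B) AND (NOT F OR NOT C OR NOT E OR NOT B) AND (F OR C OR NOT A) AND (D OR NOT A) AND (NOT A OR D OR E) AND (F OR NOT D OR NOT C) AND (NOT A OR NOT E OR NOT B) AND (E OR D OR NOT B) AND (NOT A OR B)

True

Suppose F = false.
From the singleton clause (NOT E), E = false.
From the singleton clause (NOT C), C = false.
From the singleton clause (A), A = true.
But (NOT A) is also a unit clause — contradiction.
So every satisfying assignment has F = True.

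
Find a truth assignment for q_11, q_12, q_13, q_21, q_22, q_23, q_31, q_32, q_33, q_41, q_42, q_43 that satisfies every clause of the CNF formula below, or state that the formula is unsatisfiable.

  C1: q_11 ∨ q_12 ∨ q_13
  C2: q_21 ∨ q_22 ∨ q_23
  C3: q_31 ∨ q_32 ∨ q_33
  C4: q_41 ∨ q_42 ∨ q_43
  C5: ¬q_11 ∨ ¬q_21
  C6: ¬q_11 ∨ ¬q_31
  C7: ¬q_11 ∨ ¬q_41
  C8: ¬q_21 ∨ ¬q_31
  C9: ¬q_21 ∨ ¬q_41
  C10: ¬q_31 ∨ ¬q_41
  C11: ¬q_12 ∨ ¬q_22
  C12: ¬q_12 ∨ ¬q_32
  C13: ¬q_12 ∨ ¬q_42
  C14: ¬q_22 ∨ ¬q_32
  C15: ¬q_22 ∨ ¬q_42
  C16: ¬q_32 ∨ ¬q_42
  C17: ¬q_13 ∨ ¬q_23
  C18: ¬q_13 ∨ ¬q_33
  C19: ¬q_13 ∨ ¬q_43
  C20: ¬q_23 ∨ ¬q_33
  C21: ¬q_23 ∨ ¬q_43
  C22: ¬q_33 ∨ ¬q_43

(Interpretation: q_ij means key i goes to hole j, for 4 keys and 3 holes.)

Suppose q_11 = False.
Suppose q_12 = True.
The clause (¬q_22) is unit, so q_22 = False.
The clause (¬q_32) is unit, so q_32 = False.
The clause (¬q_42) is unit, so q_42 = False.
Suppose q_21 = True.
The clause (¬q_31) is unit, so q_31 = False.
The clause (q_33) is unit, so q_33 = True.
The clause (¬q_41) is unit, so q_41 = False.
The clause (q_43) is unit, so q_43 = True.
Now (¬q_43) is unsatisfied and unit — conflict.
Backtrack on q_21: now try q_21 = False.
The clause (q_23) is unit, so q_23 = True.
The clause (¬q_13) is unit, so q_13 = False.
The clause (¬q_33) is unit, so q_33 = False.
The clause (q_31) is unit, so q_31 = True.
The clause (¬q_41) is unit, so q_41 = False.
The clause (q_43) is unit, so q_43 = True.
Now (¬q_43) is unsatisfied and unit — conflict.
Neither q_21 = True nor q_21 = False works.
Backtrack on q_12: now try q_12 = False.
The clause (q_13) is unit, so q_13 = True.
The clause (¬q_23) is unit, so q_23 = False.
The clause (¬q_33) is unit, so q_33 = False.
The clause (¬q_43) is unit, so q_43 = False.
Suppose q_21 = True.
The clause (¬q_31) is unit, so q_31 = False.
The clause (q_32) is unit, so q_32 = True.
The clause (¬q_41) is unit, so q_41 = False.
The clause (q_42) is unit, so q_42 = True.
Now (¬q_42) is unsatisfied and unit — conflict.
Backtrack on q_21: now try q_21 = False.
The clause (q_22) is unit, so q_22 = True.
The clause (¬q_32) is unit, so q_32 = False.
The clause (q_31) is unit, so q_31 = True.
The clause (¬q_41) is unit, so q_41 = False.
The clause (q_42) is unit, so q_42 = True.
Now (¬q_42) is unsatisfied and unit — conflict.
Neither q_21 = True nor q_21 = False works.
Neither q_12 = True nor q_12 = False works.
Backtrack on q_11: now try q_11 = True.
The clause (¬q_21) is unit, so q_21 = False.
The clause (¬q_31) is unit, so q_31 = False.
The clause (¬q_41) is unit, so q_41 = False.
Suppose q_22 = True.
The clause (¬q_12) is unit, so q_12 = False.
The clause (¬q_32) is unit, so q_32 = False.
The clause (q_33) is unit, so q_33 = True.
The clause (¬q_42) is unit, so q_42 = False.
The clause (q_43) is unit, so q_43 = True.
Now (¬q_43) is unsatisfied and unit — conflict.
Backtrack on q_22: now try q_22 = False.
The clause (q_23) is unit, so q_23 = True.
The clause (¬q_13) is unit, so q_13 = False.
The clause (¬q_33) is unit, so q_33 = False.
The clause (q_32) is unit, so q_32 = True.
The clause (¬q_12) is unit, so q_12 = False.
The clause (¬q_42) is unit, so q_42 = False.
The clause (q_43) is unit, so q_43 = True.
Now (¬q_43) is unsatisfied and unit — conflict.
Neither q_22 = True nor q_22 = False works.
Neither q_11 = True nor q_11 = False works.

UNSATISFIABLE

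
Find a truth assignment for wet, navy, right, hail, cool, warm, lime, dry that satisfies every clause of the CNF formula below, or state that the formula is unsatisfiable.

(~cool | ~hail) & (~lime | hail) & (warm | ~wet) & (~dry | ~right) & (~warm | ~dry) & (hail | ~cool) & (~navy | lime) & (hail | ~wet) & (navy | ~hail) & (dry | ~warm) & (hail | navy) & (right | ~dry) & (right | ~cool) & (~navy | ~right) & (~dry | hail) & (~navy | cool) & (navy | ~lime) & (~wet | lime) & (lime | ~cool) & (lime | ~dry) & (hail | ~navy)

Branch on cool: set cool = 0.
(~navy) alone gives navy = 0.
(~hail) alone gives hail = 0.
That conflicts with the unit clause (hail).
Backtrack on cool: now try cool = 1.
(~hail) alone gives hail = 0.
That conflicts with the unit clause (hail).
Neither cool = 1 nor cool = 0 works.

UNSATISFIABLE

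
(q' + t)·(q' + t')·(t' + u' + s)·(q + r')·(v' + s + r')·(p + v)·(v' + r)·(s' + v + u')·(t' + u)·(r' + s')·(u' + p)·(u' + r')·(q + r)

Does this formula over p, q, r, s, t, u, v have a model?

Unsatisfiable

Try q = 0.
(r') alone gives r = 0.
That conflicts with the unit clause (r).
Undo q and try q = 1.
(t) alone gives t = 1.
That conflicts with the unit clause (t').
Either choice for q ends in contradiction.
No assignment satisfies every clause.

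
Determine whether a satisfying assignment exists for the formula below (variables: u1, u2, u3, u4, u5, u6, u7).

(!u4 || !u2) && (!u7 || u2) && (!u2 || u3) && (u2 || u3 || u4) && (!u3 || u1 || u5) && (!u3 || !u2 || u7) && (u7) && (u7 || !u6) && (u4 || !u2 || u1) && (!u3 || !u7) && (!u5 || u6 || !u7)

Unsatisfiable

The clause (u7) is unit, so u7 = true.
The clause (u2) is unit, so u2 = true.
The clause (!u4) is unit, so u4 = false.
The clause (u3) is unit, so u3 = true.
Now (!u3) is unsatisfied and unit — conflict.
No assignment satisfies every clause.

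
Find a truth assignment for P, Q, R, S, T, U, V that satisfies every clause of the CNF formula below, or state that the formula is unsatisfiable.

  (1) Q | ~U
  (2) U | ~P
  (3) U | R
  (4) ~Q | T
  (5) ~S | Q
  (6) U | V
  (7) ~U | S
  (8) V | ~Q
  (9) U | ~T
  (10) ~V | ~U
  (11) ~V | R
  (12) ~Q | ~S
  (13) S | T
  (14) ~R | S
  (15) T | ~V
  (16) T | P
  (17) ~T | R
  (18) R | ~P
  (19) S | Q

Try Q = 1.
From the singleton clause (T), T = 1.
From the singleton clause (V), V = 1.
From the singleton clause (U), U = 1.
Now (~U) is unsatisfied and unit — conflict.
Backtrack on Q: now try Q = 0.
From the singleton clause (~U), U = 0.
From the singleton clause (~P), P = 0.
From the singleton clause (R), R = 1.
From the singleton clause (~S), S = 0.
Now (S) is unsatisfied and unit — conflict.
Both values of Q lead to a conflict.

UNSATISFIABLE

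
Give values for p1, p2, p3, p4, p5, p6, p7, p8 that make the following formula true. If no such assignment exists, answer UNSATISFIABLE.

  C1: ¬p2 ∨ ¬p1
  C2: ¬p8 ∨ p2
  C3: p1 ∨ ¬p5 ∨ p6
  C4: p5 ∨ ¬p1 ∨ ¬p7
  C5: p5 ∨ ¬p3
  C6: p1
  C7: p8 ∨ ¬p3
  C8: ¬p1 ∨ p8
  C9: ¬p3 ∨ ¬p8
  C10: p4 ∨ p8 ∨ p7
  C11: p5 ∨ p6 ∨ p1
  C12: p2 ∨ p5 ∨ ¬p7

UNSATISFIABLE

From the singleton clause (p1), p1 = True.
From the singleton clause (¬p2), p2 = False.
From the singleton clause (¬p8), p8 = False.
Now (p8) is unsatisfied and unit — conflict.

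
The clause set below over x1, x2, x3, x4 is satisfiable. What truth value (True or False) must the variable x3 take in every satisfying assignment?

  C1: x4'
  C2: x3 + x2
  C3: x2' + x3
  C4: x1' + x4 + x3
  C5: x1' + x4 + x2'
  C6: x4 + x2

True

Suppose x3 = 0.
(x4') alone gives x4 = 0.
(x2) alone gives x2 = 1.
That conflicts with the unit clause (x2').
So every satisfying assignment has x3 = True.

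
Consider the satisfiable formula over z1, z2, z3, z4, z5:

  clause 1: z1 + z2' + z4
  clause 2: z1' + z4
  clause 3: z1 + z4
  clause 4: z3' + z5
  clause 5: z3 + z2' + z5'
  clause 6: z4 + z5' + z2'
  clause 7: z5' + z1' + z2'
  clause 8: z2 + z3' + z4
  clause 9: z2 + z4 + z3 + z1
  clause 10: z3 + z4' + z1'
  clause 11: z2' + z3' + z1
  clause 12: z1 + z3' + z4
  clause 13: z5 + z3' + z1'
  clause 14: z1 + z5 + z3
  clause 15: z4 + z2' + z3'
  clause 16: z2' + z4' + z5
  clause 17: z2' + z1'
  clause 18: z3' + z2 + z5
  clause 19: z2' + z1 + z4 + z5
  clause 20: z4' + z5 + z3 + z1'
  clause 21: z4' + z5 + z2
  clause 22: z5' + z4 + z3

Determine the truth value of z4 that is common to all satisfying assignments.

True

Suppose z4 = 0.
Unit clause (z1') forces z1 = 0.
But (z1) is also a unit clause — contradiction.
So every satisfying assignment has z4 = True.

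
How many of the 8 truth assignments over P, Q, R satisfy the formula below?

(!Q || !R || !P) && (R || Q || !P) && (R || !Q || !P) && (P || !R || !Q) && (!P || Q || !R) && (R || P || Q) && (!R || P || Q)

There are 2^3 = 8 truth assignments over (P, Q, R).
Check each against the 7 clauses (columns in the order P, Q, R):
  F F F  ✗ fails (R || P || Q)
  F F T  ✗ fails (!R || P || Q)
  F T F  ✓ satisfies all
  F T T  ✗ fails (P || !R || !Q)
  T F F  ✗ fails (R || Q || !P)
  T F T  ✗ fails (!P || Q || !R)
  T T F  ✗ fails (R || !Q || !P)
  T T T  ✗ fails (!Q || !R || !P)
1 of the 8 rows is a model.

1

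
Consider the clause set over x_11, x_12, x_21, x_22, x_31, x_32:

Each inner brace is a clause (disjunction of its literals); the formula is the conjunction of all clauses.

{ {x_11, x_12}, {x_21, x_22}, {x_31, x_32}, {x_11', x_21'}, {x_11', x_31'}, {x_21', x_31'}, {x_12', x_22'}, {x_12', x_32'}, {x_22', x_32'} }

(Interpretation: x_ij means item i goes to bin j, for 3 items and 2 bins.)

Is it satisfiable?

Case x_11 = 1:
Unit clause (x_21') forces x_21 = 0.
Unit clause (x_22) forces x_22 = 1.
Unit clause (x_31') forces x_31 = 0.
Unit clause (x_32) forces x_32 = 1.
That conflicts with the unit clause (x_32').
Undo x_11 and try x_11 = 0.
Unit clause (x_12) forces x_12 = 1.
Unit clause (x_22') forces x_22 = 0.
Unit clause (x_21) forces x_21 = 1.
Unit clause (x_31') forces x_31 = 0.
Unit clause (x_32) forces x_32 = 1.
That conflicts with the unit clause (x_32').
Both values of x_11 lead to a conflict.
No assignment satisfies every clause.

Unsatisfiable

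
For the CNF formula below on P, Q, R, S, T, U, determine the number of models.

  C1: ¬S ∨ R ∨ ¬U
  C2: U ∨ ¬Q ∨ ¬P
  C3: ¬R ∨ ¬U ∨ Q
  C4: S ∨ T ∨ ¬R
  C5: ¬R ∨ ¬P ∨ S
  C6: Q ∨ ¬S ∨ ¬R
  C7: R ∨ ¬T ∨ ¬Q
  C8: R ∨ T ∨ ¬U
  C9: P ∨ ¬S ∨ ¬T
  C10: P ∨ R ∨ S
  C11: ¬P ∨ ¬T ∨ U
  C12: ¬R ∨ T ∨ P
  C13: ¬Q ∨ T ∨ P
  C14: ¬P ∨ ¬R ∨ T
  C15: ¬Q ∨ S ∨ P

There are 2^6 = 64 truth assignments over (P, Q, R, S, T, U).
Split on P. With P = True, the clauses containing P are satisfied and ¬P drops from the rest; 4 of the 2^5 = 32 assignments to the other variables satisfy what remains.
With P = False, by the same count on the reduced clause set, 2 assignments work.
(One model: P=F, Q=F, R=F, S=T, T=F, U=F.)
Total: 4 + 2 = 6.

6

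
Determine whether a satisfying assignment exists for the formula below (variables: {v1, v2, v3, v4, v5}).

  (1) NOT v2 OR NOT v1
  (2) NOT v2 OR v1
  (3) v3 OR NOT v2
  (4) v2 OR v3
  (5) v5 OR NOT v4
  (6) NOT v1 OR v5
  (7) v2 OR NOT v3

No, unsatisfiable

Branch on v2: set v2 = false.
From the singleton clause (v3), v3 = true.
But (NOT v3) is also a unit clause — contradiction.
So v2 must be the other value — set v2 = true.
From the singleton clause (NOT v1), v1 = false.
But (v1) is also a unit clause — contradiction.
Neither v2 = true nor v2 = false works.
No assignment satisfies every clause.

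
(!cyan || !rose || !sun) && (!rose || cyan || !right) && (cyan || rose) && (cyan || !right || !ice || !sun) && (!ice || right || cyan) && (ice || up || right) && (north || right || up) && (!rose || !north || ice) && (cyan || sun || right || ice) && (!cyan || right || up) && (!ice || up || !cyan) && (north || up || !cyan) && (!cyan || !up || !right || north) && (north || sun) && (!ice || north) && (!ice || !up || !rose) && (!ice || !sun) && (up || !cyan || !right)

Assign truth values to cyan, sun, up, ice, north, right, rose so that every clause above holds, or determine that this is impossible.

Case cyan = true:
Case rose = false:
Case right = true:
From the singleton clause (up), up = true.
From the singleton clause (north), north = true.
Case ice = false:
All clauses hold; sun can take either value.

cyan: true, sun: false, up: true, ice: false, north: true, right: true, rose: false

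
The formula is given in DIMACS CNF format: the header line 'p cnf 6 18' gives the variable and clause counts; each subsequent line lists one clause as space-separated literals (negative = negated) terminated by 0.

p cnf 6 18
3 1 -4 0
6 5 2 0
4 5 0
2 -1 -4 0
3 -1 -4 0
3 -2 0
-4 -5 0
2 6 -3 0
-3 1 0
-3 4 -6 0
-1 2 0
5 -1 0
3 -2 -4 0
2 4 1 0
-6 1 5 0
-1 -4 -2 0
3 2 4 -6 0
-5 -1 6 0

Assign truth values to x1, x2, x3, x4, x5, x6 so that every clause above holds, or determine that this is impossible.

UNSATISFIABLE

Branch on x4: set x4 = True.
Unit clause (¬x5) forces x5 = False.
Unit clause (¬x1) forces x1 = False.
Unit clause (x3) forces x3 = True.
Now (¬x3) is unsatisfied and unit — conflict.
That branch fails; take x4 = False instead.
Unit clause (x5) forces x5 = True.
Branch on x3: set x3 = True.
Unit clause (x1) forces x1 = True.
Unit clause (¬x6) forces x6 = False.
Now (x6) is unsatisfied and unit — conflict.
That branch fails; take x3 = False instead.
Unit clause (¬x2) forces x2 = False.
Unit clause (¬x1) forces x1 = False.
Now (x1) is unsatisfied and unit — conflict.
Either choice for x3 ends in contradiction.
Either choice for x4 ends in contradiction.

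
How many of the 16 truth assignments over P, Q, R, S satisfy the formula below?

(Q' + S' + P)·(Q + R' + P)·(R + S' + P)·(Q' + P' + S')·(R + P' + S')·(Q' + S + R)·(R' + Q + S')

5

There are 2^4 = 16 truth assignments over (P, Q, R, S).
Check each against the 7 clauses (columns in the order P, Q, R, S):
  F F F F  ✓ satisfies all
  F F F T  ✗ fails (R + S' + P)
  F F T F  ✗ fails (Q + R' + P)
  F F T T  ✗ fails (Q + R' + P)
  F T F F  ✗ fails (Q' + S + R)
  F T F T  ✗ fails (Q' + S' + P)
  F T T F  ✓ satisfies all
  F T T T  ✗ fails (Q' + S' + P)
  T F F F  ✓ satisfies all
  T F F T  ✗ fails (R + P' + S')
  T F T F  ✓ satisfies all
  T F T T  ✗ fails (R' + Q + S')
  T T F F  ✗ fails (Q' + S + R)
  T T F T  ✗ fails (Q' + P' + S')
  T T T F  ✓ satisfies all
  T T T T  ✗ fails (Q' + P' + S')
5 of the 16 rows are models.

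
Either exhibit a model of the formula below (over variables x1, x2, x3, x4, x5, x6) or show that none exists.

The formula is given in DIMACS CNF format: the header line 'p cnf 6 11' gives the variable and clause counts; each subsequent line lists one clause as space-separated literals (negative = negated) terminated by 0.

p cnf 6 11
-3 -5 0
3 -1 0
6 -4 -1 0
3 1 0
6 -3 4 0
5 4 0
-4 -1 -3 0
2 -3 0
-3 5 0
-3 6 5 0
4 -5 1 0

Suppose x3 = False.
Unit clause (¬x1) forces x1 = False.
Now (x1) is unsatisfied and unit — conflict.
That branch fails; take x3 = True instead.
Unit clause (¬x5) forces x5 = False.
Now (x5) is unsatisfied and unit — conflict.
Either choice for x3 ends in contradiction.

UNSATISFIABLE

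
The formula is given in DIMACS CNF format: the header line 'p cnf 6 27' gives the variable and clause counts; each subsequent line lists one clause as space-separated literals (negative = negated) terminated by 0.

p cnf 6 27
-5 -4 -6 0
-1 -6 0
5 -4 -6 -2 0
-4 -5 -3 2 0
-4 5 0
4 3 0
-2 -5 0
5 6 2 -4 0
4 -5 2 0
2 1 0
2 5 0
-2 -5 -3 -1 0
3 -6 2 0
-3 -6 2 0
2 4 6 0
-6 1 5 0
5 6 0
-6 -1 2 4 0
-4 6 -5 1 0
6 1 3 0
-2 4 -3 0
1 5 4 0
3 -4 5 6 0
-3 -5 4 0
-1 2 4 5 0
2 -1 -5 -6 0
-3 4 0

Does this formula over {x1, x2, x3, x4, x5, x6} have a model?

Case x1 = True:
Unit clause (¬x6) forces x6 = False.
Unit clause (x5) forces x5 = True.
Unit clause (¬x2) forces x2 = False.
Unit clause (x4) forces x4 = True.
Unit clause (¬x3) forces x3 = False.
All clauses are satisfied.
A satisfying assignment: x1=True,  x2=False,  x3=False,  x4=True,  x5=True,  x6=False.

Satisfiable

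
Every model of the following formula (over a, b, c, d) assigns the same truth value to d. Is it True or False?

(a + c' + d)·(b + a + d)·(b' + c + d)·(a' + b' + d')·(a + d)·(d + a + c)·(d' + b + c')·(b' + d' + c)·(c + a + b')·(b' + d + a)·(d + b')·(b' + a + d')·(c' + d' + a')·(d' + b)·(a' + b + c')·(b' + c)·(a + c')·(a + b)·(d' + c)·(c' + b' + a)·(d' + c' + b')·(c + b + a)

Suppose d = 1.
Unit clause (b) forces b = 1.
Unit clause (a') forces a = 0.
Now (a) is unsatisfied and unit — conflict.
So every satisfying assignment has d = False.

False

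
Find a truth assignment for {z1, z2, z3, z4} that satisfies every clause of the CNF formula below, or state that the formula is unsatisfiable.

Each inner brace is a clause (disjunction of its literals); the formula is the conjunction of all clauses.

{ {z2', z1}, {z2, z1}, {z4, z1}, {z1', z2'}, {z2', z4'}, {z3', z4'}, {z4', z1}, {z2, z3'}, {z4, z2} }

Suppose z2 = 0.
(z1) alone gives z1 = 1.
(z3') alone gives z3 = 0.
(z4) alone gives z4 = 1.
This assignment satisfies each clause.

z1=1, z2=0, z3=0, z4=1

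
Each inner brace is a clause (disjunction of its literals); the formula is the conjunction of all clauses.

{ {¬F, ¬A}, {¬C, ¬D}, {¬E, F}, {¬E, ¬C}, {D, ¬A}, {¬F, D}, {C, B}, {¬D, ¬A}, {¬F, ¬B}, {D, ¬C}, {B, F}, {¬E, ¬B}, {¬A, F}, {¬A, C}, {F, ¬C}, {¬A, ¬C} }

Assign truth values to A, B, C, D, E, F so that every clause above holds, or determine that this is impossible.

A ↦ False, B ↦ True, C ↦ False, D ↦ True, E ↦ False, F ↦ False

Branch on F: set F = False.
Unit clause (¬E) forces E = False.
Unit clause (B) forces B = True.
Unit clause (¬A) forces A = False.
Unit clause (¬C) forces C = False.
All clauses hold; D can take either value.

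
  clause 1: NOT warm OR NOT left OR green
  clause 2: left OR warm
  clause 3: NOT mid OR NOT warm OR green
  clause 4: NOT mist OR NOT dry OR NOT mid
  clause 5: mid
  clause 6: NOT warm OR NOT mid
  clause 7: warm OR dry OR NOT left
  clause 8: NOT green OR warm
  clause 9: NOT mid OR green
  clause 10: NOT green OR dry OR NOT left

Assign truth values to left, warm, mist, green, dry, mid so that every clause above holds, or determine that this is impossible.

From the singleton clause (mid), mid = true.
From the singleton clause (NOT warm), warm = false.
From the singleton clause (left), left = true.
From the singleton clause (dry), dry = true.
From the singleton clause (NOT mist), mist = false.
From the singleton clause (NOT green), green = false.
That conflicts with the unit clause (green).

UNSATISFIABLE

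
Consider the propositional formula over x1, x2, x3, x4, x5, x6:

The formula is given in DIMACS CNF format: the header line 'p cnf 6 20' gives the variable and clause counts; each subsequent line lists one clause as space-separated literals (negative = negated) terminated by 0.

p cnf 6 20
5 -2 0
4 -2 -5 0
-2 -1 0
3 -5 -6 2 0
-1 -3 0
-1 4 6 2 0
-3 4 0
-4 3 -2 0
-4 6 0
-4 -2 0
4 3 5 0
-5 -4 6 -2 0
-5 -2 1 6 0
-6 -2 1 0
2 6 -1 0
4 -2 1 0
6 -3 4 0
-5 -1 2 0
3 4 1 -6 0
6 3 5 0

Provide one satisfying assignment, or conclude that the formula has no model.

x1=False; x2=False; x3=False; x4=False; x5=True; x6=False

Branch on x5: set x5 = True.
Branch on x4: set x4 = False.
(¬x2) alone gives x2 = False.
(¬x3) alone gives x3 = False.
(¬x6) alone gives x6 = False.
(¬x1) alone gives x1 = False.
Every clause now holds.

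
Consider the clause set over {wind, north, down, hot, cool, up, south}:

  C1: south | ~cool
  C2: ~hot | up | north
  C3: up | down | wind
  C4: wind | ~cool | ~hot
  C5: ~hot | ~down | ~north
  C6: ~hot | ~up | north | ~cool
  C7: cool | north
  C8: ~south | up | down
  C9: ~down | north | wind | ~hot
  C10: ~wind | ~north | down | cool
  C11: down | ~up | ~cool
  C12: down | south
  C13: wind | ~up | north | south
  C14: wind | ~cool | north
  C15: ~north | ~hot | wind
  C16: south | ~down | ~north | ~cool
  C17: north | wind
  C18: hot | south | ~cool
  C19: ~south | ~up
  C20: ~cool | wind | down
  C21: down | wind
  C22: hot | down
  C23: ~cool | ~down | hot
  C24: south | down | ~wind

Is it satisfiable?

Yes

Case south = 0:
(~cool) alone gives cool = 0.
(north) alone gives north = 1.
(down) alone gives down = 1.
(~hot) alone gives hot = 0.
Every clause is now satisfied; wind, up are unconstrained.
A satisfying assignment: wind ↦ 1, north ↦ 1, down ↦ 1, hot ↦ 0, cool ↦ 0, up ↦ 0, south ↦ 0.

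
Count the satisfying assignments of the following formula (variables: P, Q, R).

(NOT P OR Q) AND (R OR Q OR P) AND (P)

2

There are 2^3 = 8 truth assignments over (P, Q, R).
Split on P. With P = true, the clauses containing P are satisfied and NOT P drops from the rest; 2 of the 2^2 = 4 assignments to the other variables satisfy what remains.
With P = false, by the same count on the reduced clause set, 0 assignments work.
(One model: P=T, Q=T, R=F.)
Total: 2 + 0 = 2.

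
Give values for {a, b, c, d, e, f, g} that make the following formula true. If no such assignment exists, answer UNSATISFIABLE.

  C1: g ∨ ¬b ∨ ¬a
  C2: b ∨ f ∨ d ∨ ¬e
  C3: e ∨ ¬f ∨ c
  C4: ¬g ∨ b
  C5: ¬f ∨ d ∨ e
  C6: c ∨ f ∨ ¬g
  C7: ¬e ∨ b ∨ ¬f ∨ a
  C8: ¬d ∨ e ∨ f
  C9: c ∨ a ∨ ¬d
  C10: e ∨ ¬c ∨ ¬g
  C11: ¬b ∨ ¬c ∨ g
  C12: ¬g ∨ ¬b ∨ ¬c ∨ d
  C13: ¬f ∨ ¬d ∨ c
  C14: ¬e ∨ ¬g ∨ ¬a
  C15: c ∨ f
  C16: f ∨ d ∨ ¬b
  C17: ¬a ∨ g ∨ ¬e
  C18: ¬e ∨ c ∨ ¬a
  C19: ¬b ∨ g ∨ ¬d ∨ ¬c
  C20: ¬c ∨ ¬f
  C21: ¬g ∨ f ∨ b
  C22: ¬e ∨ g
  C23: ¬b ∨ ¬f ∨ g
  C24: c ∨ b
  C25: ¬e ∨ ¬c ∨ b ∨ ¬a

Case g = False:
The clause (¬e) is unit, so e = False.
Case b = False:
The clause (c) is unit, so c = True.
The clause (¬f) is unit, so f = False.
The clause (¬d) is unit, so d = False.
Every clause is now satisfied; a is unconstrained.

a ↦ True; b ↦ False; c ↦ True; d ↦ False; e ↦ False; f ↦ False; g ↦ False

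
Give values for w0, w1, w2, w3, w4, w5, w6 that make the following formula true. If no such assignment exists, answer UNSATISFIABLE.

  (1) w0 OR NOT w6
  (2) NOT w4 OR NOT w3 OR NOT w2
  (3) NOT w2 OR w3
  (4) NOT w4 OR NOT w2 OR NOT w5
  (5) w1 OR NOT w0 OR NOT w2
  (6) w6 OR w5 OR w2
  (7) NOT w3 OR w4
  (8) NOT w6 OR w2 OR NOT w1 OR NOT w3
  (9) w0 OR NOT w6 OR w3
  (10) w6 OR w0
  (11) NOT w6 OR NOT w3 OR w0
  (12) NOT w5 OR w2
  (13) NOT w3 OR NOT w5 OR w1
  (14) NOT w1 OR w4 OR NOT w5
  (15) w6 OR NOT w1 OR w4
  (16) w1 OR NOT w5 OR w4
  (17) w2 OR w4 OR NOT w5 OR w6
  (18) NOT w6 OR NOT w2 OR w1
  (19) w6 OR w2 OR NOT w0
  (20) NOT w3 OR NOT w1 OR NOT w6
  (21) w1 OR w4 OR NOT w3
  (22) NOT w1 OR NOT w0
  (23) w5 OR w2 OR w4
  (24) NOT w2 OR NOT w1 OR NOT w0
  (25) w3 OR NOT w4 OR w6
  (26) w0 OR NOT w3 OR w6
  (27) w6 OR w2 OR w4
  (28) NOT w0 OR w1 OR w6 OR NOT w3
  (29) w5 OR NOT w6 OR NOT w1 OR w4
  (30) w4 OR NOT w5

Suppose w0 = true.
From the singleton clause (NOT w1), w1 = false.
From the singleton clause (NOT w2), w2 = false.
From the singleton clause (NOT w5), w5 = false.
From the singleton clause (w6), w6 = true.
From the singleton clause (w4), w4 = true.
No clause remains; w3 is free.

w0 ↦ true,  w1 ↦ false,  w2 ↦ false,  w3 ↦ false,  w4 ↦ true,  w5 ↦ false,  w6 ↦ true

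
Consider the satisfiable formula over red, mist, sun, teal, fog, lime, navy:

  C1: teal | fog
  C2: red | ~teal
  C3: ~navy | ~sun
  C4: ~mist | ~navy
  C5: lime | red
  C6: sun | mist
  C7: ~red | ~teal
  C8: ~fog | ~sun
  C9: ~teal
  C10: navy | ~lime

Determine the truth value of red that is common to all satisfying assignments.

Suppose red = 0.
The clause (~teal) is unit, so teal = 0.
The clause (fog) is unit, so fog = 1.
The clause (lime) is unit, so lime = 1.
The clause (~sun) is unit, so sun = 0.
The clause (mist) is unit, so mist = 1.
The clause (~navy) is unit, so navy = 0.
That conflicts with the unit clause (navy).
So every satisfying assignment has red = True.

True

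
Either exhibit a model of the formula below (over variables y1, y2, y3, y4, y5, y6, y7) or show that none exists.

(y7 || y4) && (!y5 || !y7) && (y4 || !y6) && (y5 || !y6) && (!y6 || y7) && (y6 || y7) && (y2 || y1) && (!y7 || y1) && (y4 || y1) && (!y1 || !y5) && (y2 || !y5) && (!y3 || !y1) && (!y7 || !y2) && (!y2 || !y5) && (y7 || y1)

Case y7 = true:
Unit clause (!y5) forces y5 = false.
Unit clause (!y6) forces y6 = false.
Unit clause (y1) forces y1 = true.
Unit clause (!y3) forces y3 = false.
Unit clause (!y2) forces y2 = false.
No clause remains; y4 is free.

y1=true; y2=false; y3=false; y4=true; y5=false; y6=false; y7=true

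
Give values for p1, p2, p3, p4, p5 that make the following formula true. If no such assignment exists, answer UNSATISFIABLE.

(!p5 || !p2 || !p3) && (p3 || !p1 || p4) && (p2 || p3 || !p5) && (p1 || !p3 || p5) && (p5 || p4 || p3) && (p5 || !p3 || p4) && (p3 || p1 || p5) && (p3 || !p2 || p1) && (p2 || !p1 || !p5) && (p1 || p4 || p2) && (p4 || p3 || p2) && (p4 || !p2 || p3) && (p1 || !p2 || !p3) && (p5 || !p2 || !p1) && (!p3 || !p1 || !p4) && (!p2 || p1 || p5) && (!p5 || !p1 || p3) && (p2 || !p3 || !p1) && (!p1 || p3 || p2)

p1: false, p2: false, p3: true, p4: true, p5: true

Try p5 = true.
Try p2 = false.
(p3) alone gives p3 = true.
(!p1) alone gives p1 = false.
(p4) alone gives p4 = true.
This assignment satisfies each clause.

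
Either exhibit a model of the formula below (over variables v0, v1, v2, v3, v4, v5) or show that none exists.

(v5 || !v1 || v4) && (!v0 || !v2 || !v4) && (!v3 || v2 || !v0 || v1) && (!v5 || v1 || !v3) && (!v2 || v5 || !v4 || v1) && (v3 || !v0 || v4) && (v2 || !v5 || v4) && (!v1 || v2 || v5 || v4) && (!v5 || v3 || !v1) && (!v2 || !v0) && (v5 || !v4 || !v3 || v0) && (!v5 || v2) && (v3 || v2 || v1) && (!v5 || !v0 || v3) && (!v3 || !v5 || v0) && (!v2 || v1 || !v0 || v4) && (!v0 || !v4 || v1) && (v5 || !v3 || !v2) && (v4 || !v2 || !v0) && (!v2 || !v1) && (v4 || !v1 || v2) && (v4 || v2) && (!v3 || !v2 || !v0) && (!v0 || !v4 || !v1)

Case v2 = true:
From the singleton clause (!v0), v0 = false.
From the singleton clause (!v1), v1 = false.
Case v5 = false:
From the singleton clause (!v4), v4 = false.
From the singleton clause (!v3), v3 = false.
Every clause now holds.

v0 ↦ false,  v1 ↦ false,  v2 ↦ true,  v3 ↦ false,  v4 ↦ false,  v5 ↦ false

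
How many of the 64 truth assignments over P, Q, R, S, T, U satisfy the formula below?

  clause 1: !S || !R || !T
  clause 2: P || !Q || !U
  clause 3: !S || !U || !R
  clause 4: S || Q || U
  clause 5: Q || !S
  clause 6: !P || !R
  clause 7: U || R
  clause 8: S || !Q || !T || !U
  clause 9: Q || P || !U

8

There are 2^6 = 64 truth assignments over (P, Q, R, S, T, U).
Split on R. With R = true, the clauses containing R are satisfied and !R drops from the rest; 3 of the 2^5 = 32 assignments to the other variables satisfy what remains.
With R = false, by the same count on the reduced clause set, 5 assignments work.
(One model: P=F, Q=T, R=T, S=F, T=F, U=F.)
Total: 3 + 5 = 8.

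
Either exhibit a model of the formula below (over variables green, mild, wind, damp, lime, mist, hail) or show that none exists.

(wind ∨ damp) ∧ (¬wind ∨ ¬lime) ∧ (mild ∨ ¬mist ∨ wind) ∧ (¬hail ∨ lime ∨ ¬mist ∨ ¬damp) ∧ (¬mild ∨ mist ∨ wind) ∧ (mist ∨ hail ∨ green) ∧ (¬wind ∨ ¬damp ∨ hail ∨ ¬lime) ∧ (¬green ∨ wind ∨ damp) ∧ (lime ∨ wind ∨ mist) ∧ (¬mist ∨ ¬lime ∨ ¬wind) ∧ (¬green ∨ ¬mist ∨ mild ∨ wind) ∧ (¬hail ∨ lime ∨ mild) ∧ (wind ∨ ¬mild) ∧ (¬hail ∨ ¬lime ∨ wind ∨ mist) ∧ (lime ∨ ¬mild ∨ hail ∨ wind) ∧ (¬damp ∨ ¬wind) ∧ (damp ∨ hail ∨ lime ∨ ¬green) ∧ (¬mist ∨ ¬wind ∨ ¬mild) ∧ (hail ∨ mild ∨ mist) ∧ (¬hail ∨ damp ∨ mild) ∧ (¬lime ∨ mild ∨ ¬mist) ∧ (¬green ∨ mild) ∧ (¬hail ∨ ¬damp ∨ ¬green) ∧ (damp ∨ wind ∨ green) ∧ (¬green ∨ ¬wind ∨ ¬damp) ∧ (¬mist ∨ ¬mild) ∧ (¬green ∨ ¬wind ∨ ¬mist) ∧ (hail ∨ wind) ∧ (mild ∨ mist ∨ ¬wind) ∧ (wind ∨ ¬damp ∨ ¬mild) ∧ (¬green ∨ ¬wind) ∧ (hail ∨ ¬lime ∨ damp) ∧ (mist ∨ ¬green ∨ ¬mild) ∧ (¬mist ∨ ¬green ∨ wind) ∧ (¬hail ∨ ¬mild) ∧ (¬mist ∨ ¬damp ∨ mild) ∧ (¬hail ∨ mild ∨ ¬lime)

Case wind = True:
From the singleton clause (¬lime), lime = False.
From the singleton clause (¬damp), damp = False.
From the singleton clause (¬green), green = False.
Case mist = True:
From the singleton clause (¬mild), mild = False.
From the singleton clause (¬hail), hail = False.
All clauses are satisfied.

green: False, mild: False, wind: True, damp: False, lime: False, mist: True, hail: False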